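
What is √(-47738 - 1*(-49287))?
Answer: √1549 ≈ 39.357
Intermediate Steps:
√(-47738 - 1*(-49287)) = √(-47738 + 49287) = √1549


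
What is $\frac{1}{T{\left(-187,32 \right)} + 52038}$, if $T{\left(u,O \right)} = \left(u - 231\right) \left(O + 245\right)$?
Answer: $- \frac{1}{63748} \approx -1.5687 \cdot 10^{-5}$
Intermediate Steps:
$T{\left(u,O \right)} = \left(-231 + u\right) \left(245 + O\right)$
$\frac{1}{T{\left(-187,32 \right)} + 52038} = \frac{1}{\left(-56595 - 7392 + 245 \left(-187\right) + 32 \left(-187\right)\right) + 52038} = \frac{1}{\left(-56595 - 7392 - 45815 - 5984\right) + 52038} = \frac{1}{-115786 + 52038} = \frac{1}{-63748} = - \frac{1}{63748}$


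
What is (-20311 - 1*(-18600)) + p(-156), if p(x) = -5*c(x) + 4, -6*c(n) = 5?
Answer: -10217/6 ≈ -1702.8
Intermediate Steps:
c(n) = -⅚ (c(n) = -⅙*5 = -⅚)
p(x) = 49/6 (p(x) = -5*(-⅚) + 4 = 25/6 + 4 = 49/6)
(-20311 - 1*(-18600)) + p(-156) = (-20311 - 1*(-18600)) + 49/6 = (-20311 + 18600) + 49/6 = -1711 + 49/6 = -10217/6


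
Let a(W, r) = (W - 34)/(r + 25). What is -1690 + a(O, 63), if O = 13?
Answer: -148741/88 ≈ -1690.2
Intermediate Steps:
a(W, r) = (-34 + W)/(25 + r)
-1690 + a(O, 63) = -1690 + (-34 + 13)/(25 + 63) = -1690 - 21/88 = -148741/88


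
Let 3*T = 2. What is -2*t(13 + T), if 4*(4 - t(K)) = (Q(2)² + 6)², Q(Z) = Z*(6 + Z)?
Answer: 34314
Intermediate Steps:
T = ⅔ (T = (⅓)*2 = ⅔ ≈ 0.66667)
t(K) = -17157 (t(K) = 4 - ((2*(6 + 2))² + 6)²/4 = 4 - ((2*8)² + 6)²/4 = 4 - (16² + 6)²/4 = 4 - (256 + 6)²/4 = 4 - ¼*262² = 4 - ¼*68644 = 4 - 17161 = -17157)
-2*t(13 + T) = -2*(-17157) = 34314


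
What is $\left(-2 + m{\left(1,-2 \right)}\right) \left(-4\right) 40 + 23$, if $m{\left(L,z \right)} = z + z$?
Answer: $983$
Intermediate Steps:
$m{\left(L,z \right)} = 2 z$
$\left(-2 + m{\left(1,-2 \right)}\right) \left(-4\right) 40 + 23 = \left(-2 + 2 \left(-2\right)\right) \left(-4\right) 40 + 23 = \left(-2 - 4\right) \left(-4\right) 40 + 23 = \left(-6\right) \left(-4\right) 40 + 23 = 24 \cdot 40 + 23 = 960 + 23 = 983$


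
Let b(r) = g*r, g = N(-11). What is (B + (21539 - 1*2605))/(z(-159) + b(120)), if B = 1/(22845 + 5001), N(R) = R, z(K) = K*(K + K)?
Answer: 527236165/1371192732 ≈ 0.38451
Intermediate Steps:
z(K) = 2*K**2 (z(K) = K*(2*K) = 2*K**2)
g = -11
b(r) = -11*r
B = 1/27846 ≈ 3.5912e-5
(B + (21539 - 1*2605))/(z(-159) + b(120)) = (1/27846 + (21539 - 1*2605))/(2*(-159)**2 - 11*120) = (1/27846 + (21539 - 2605))/(2*25281 - 1320) = (1/27846 + 18934)/(50562 - 1320) = (527236165/27846)/49242 = (527236165/27846)*(1/49242) = 527236165/1371192732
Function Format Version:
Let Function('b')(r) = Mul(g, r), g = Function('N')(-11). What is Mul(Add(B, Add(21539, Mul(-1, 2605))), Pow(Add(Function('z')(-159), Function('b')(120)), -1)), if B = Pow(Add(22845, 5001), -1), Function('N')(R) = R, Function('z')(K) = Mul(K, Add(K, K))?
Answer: Rational(527236165, 1371192732) ≈ 0.38451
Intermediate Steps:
Function('z')(K) = Mul(2, Pow(K, 2)) (Function('z')(K) = Mul(K, Mul(2, K)) = Mul(2, Pow(K, 2)))
g = -11
Function('b')(r) = Mul(-11, r)
B = Rational(1, 27846) (B = Pow(27846, -1) = Rational(1, 27846) ≈ 3.5912e-5)
Mul(Add(B, Add(21539, Mul(-1, 2605))), Pow(Add(Function('z')(-159), Function('b')(120)), -1)) = Mul(Add(Rational(1, 27846), Add(21539, Mul(-1, 2605))), Pow(Add(Mul(2, Pow(-159, 2)), Mul(-11, 120)), -1)) = Mul(Add(Rational(1, 27846), Add(21539, -2605)), Pow(Add(Mul(2, 25281), -1320), -1)) = Mul(Add(Rational(1, 27846), 18934), Pow(Add(50562, -1320), -1)) = Mul(Rational(527236165, 27846), Pow(49242, -1)) = Mul(Rational(527236165, 27846), Rational(1, 49242)) = Rational(527236165, 1371192732)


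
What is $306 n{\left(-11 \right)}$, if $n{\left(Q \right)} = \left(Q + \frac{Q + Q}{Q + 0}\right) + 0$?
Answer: $-2754$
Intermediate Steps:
$n{\left(Q \right)} = 2 + Q$ ($n{\left(Q \right)} = \left(Q + \frac{2 Q}{Q}\right) + 0 = \left(Q + 2\right) + 0 = \left(2 + Q\right) + 0 = 2 + Q$)
$306 n{\left(-11 \right)} = 306 \left(2 - 11\right) = 306 \left(-9\right) = -2754$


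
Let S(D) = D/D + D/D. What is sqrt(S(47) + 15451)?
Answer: 3*sqrt(1717) ≈ 124.31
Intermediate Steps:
S(D) = 2 (S(D) = 1 + 1 = 2)
sqrt(S(47) + 15451) = sqrt(2 + 15451) = sqrt(15453) = 3*sqrt(1717)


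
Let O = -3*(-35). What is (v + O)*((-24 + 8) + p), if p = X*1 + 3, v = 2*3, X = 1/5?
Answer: -7104/5 ≈ -1420.8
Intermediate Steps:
X = ⅕ (X = 1*(⅕) = ⅕ ≈ 0.20000)
O = 105
v = 6
p = 16/5 (p = (⅕)*1 + 3 = ⅕ + 3 = 16/5 ≈ 3.2000)
(v + O)*((-24 + 8) + p) = (6 + 105)*((-24 + 8) + 16/5) = 111*(-16 + 16/5) = 111*(-64/5) = -7104/5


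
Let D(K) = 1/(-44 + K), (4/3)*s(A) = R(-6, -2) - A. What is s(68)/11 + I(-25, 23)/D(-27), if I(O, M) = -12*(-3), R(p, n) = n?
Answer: -56337/22 ≈ -2560.8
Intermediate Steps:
I(O, M) = 36
s(A) = -3/2 - 3*A/4 (s(A) = 3*(-2 - A)/4 = -3/2 - 3*A/4)
s(68)/11 + I(-25, 23)/D(-27) = (-3/2 - 3/4*68)/11 + 36/(1/(-44 - 27)) = (-3/2 - 51)*(1/11) + 36/(1/(-71)) = -105/2*1/11 + 36/(-1/71) = -105/22 + 36*(-71) = -105/22 - 2556 = -56337/22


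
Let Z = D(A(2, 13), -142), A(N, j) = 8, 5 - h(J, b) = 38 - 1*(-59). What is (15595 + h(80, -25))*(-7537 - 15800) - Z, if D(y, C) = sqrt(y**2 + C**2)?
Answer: -361793511 - 2*sqrt(5057) ≈ -3.6179e+8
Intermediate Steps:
h(J, b) = -92 (h(J, b) = 5 - (38 - 1*(-59)) = 5 - (38 + 59) = 5 - 1*97 = 5 - 97 = -92)
D(y, C) = sqrt(C**2 + y**2)
Z = 2*sqrt(5057) (Z = sqrt((-142)**2 + 8**2) = sqrt(20164 + 64) = sqrt(20228) = 2*sqrt(5057) ≈ 142.23)
(15595 + h(80, -25))*(-7537 - 15800) - Z = (15595 - 92)*(-7537 - 15800) - 2*sqrt(5057) = 15503*(-23337) - 2*sqrt(5057) = -361793511 - 2*sqrt(5057)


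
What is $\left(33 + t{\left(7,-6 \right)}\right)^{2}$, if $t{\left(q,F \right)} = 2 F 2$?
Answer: $81$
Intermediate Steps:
$t{\left(q,F \right)} = 4 F$
$\left(33 + t{\left(7,-6 \right)}\right)^{2} = \left(33 + 4 \left(-6\right)\right)^{2} = \left(33 - 24\right)^{2} = 9^{2} = 81$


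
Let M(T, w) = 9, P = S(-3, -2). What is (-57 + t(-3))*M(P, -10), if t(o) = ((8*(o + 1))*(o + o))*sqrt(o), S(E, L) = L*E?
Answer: -513 + 864*I*sqrt(3) ≈ -513.0 + 1496.5*I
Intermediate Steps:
S(E, L) = E*L
P = 6 (P = -3*(-2) = 6)
t(o) = 2*o**(3/2)*(8 + 8*o) (t(o) = ((8*(1 + o))*(2*o))*sqrt(o) = ((8 + 8*o)*(2*o))*sqrt(o) = (2*o*(8 + 8*o))*sqrt(o) = 2*o**(3/2)*(8 + 8*o))
(-57 + t(-3))*M(P, -10) = (-57 + 16*(-3)**(3/2)*(1 - 3))*9 = (-57 + 16*(-3*I*sqrt(3))*(-2))*9 = (-57 + 96*I*sqrt(3))*9 = -513 + 864*I*sqrt(3)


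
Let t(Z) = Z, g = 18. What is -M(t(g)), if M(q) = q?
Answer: -18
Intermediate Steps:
-M(t(g)) = -1*18 = -18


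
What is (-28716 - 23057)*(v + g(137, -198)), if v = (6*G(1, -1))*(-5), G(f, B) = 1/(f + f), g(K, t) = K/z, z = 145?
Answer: 105513374/145 ≈ 7.2768e+5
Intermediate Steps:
g(K, t) = K/145
G(f, B) = 1/(2*f)
v = -15 (v = (6*((½)/1))*(-5) = (6*((½)*1))*(-5) = (6*(½))*(-5) = 3*(-5) = -15)
(-28716 - 23057)*(v + g(137, -198)) = (-28716 - 23057)*(-15 + (1/145)*137) = -51773*(-15 + 137/145) = -51773*(-2038/145) = 105513374/145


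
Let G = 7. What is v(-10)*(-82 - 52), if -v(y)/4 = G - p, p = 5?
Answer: 1072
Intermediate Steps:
v(y) = -8 (v(y) = -4*(7 - 1*5) = -4*(7 - 5) = -4*2 = -8)
v(-10)*(-82 - 52) = -8*(-82 - 52) = -8*(-134) = 1072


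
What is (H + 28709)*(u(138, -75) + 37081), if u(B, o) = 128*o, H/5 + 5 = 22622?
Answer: 3896640914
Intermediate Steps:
H = 113085 (H = -25 + 5*22622 = -25 + 113110 = 113085)
(H + 28709)*(u(138, -75) + 37081) = (113085 + 28709)*(128*(-75) + 37081) = 141794*(-9600 + 37081) = 141794*27481 = 3896640914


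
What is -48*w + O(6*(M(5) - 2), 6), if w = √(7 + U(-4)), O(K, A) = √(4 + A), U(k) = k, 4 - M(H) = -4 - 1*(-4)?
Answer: √10 - 48*√3 ≈ -79.976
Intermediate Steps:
M(H) = 4 (M(H) = 4 - (-4 - 1*(-4)) = 4 - (-4 + 4) = 4 - 1*0 = 4 + 0 = 4)
w = √3 (w = √(7 - 4) = √3 ≈ 1.7320)
-48*w + O(6*(M(5) - 2), 6) = -48*√3 + √(4 + 6) = -48*√3 + √10 = √10 - 48*√3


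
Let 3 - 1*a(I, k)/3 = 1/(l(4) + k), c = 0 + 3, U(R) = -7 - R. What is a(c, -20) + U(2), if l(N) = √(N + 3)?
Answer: 20/131 + √7/131 ≈ 0.17287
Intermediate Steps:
l(N) = √(3 + N)
c = 3
a(I, k) = 9 - 3/(k + √7) (a(I, k) = 9 - 3/(√(3 + 4) + k) = 9 - 3/(√7 + k) = 9 - 3/(k + √7))
a(c, -20) + U(2) = 3*(-1 + 3*(-20) + 3*√7)/(-20 + √7) + (-7 - 1*2) = 3*(-1 - 60 + 3*√7)/(-20 + √7) + (-7 - 2) = 3*(-61 + 3*√7)/(-20 + √7) - 9 = -9 + 3*(-61 + 3*√7)/(-20 + √7)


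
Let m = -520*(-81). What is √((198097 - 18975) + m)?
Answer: √221242 ≈ 470.36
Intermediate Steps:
m = 42120
√((198097 - 18975) + m) = √((198097 - 18975) + 42120) = √(179122 + 42120) = √221242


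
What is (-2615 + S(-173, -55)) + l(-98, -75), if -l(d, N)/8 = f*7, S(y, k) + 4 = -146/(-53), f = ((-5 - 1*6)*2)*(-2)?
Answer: -269253/53 ≈ -5080.2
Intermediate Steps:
f = 44 (f = ((-5 - 6)*2)*(-2) = -11*2*(-2) = -22*(-2) = 44)
S(y, k) = -66/53 (S(y, k) = -4 - 146/(-53) = -4 - 146*(-1/53) = -4 + 146/53 = -66/53)
l(d, N) = -2464 (l(d, N) = -352*7 = -8*308 = -2464)
(-2615 + S(-173, -55)) + l(-98, -75) = (-2615 - 66/53) - 2464 = -138661/53 - 2464 = -269253/53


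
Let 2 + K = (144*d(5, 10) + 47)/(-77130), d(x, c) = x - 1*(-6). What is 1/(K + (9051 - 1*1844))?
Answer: 77130/555720019 ≈ 0.00013879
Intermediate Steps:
d(x, c) = 6 + x (d(x, c) = x + 6 = 6 + x)
K = -155891/77130 (K = -2 + (144*(6 + 5) + 47)/(-77130) = -2 + (144*11 + 47)*(-1/77130) = -2 + (1584 + 47)*(-1/77130) = -2 + 1631*(-1/77130) = -2 - 1631/77130 = -155891/77130 ≈ -2.0211)
1/(K + (9051 - 1*1844)) = 1/(-155891/77130 + (9051 - 1*1844)) = 1/(-155891/77130 + (9051 - 1844)) = 1/(-155891/77130 + 7207) = 1/(555720019/77130) = 77130/555720019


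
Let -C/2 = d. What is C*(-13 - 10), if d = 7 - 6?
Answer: 46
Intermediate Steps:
d = 1
C = -2 (C = -2*1 = -2)
C*(-13 - 10) = -2*(-13 - 10) = -2*(-23) = 46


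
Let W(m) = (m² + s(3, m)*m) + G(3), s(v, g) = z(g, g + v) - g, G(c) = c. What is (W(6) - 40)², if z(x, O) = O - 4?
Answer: 49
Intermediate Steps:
z(x, O) = -4 + O
s(v, g) = -4 + v (s(v, g) = (-4 + (g + v)) - g = (-4 + g + v) - g = -4 + v)
W(m) = 3 + m² - m (W(m) = (m² + (-4 + 3)*m) + 3 = (m² - m) + 3 = 3 + m² - m)
(W(6) - 40)² = ((3 + 6² - 1*6) - 40)² = ((3 + 36 - 6) - 40)² = (33 - 40)² = (-7)² = 49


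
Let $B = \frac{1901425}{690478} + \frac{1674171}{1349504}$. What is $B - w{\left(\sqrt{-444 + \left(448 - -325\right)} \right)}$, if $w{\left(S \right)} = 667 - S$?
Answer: $- \frac{308895261997683}{465901411456} + \sqrt{329} \approx -644.87$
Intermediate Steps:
$B = \frac{1860979443469}{465901411456}$ ($B = 1901425 \cdot \frac{1}{690478} + 1674171 \cdot \frac{1}{1349504} = \frac{1901425}{690478} + \frac{1674171}{1349504} = \frac{1860979443469}{465901411456} \approx 3.9944$)
$B - w{\left(\sqrt{-444 + \left(448 - -325\right)} \right)} = \frac{1860979443469}{465901411456} - \left(667 - \sqrt{-444 + \left(448 - -325\right)}\right) = \frac{1860979443469}{465901411456} - \left(667 - \sqrt{-444 + \left(448 + 325\right)}\right) = \frac{1860979443469}{465901411456} - \left(667 - \sqrt{-444 + 773}\right) = \frac{1860979443469}{465901411456} - \left(667 - \sqrt{329}\right) = - \frac{308895261997683}{465901411456} + \sqrt{329}$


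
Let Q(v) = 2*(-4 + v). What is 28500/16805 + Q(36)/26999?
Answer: 154109404/90743639 ≈ 1.6983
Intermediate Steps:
Q(v) = -8 + 2*v
28500/16805 + Q(36)/26999 = 28500/16805 + (-8 + 2*36)/26999 = 28500*(1/16805) + (-8 + 72)*(1/26999) = 5700/3361 + 64*(1/26999) = 5700/3361 + 64/26999 = 154109404/90743639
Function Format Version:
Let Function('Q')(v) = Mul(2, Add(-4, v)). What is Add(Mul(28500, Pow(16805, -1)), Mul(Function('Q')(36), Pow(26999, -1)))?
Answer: Rational(154109404, 90743639) ≈ 1.6983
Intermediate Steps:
Function('Q')(v) = Add(-8, Mul(2, v))
Add(Mul(28500, Pow(16805, -1)), Mul(Function('Q')(36), Pow(26999, -1))) = Add(Mul(28500, Pow(16805, -1)), Mul(Add(-8, Mul(2, 36)), Pow(26999, -1))) = Add(Mul(28500, Rational(1, 16805)), Mul(Add(-8, 72), Rational(1, 26999))) = Add(Rational(5700, 3361), Mul(64, Rational(1, 26999))) = Add(Rational(5700, 3361), Rational(64, 26999)) = Rational(154109404, 90743639)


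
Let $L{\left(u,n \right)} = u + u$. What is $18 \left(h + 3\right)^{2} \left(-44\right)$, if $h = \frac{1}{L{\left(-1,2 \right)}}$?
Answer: $-4950$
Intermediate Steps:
$L{\left(u,n \right)} = 2 u$
$h = - \frac{1}{2}$ ($h = \frac{1}{2 \left(-1\right)} = \frac{1}{-2} = - \frac{1}{2} \approx -0.5$)
$18 \left(h + 3\right)^{2} \left(-44\right) = 18 \left(- \frac{1}{2} + 3\right)^{2} \left(-44\right) = 18 \left(\frac{5}{2}\right)^{2} \left(-44\right) = 18 \cdot \frac{25}{4} \left(-44\right) = \frac{225}{2} \left(-44\right) = -4950$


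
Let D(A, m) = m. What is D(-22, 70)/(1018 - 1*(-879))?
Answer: 10/271 ≈ 0.036900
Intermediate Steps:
D(-22, 70)/(1018 - 1*(-879)) = 70/(1018 - 1*(-879)) = 70/(1018 + 879) = 70/1897 = 70*(1/1897) = 10/271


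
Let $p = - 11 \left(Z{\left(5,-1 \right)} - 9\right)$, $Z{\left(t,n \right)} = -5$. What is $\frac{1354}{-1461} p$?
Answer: $- \frac{208516}{1461} \approx -142.72$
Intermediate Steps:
$p = 154$ ($p = - 11 \left(-5 - 9\right) = \left(-11\right) \left(-14\right) = 154$)
$\frac{1354}{-1461} p = \frac{1354}{-1461} \cdot 154 = 1354 \left(- \frac{1}{1461}\right) 154 = \left(- \frac{1354}{1461}\right) 154 = - \frac{208516}{1461}$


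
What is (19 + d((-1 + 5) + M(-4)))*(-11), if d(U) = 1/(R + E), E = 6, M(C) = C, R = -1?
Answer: -1056/5 ≈ -211.20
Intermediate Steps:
d(U) = ⅕ (d(U) = 1/(-1 + 6) = 1/5 = ⅕)
(19 + d((-1 + 5) + M(-4)))*(-11) = (19 + ⅕)*(-11) = (96/5)*(-11) = -1056/5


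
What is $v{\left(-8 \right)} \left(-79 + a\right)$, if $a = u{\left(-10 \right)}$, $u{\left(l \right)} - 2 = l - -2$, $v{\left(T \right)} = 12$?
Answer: $-1020$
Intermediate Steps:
$u{\left(l \right)} = 4 + l$ ($u{\left(l \right)} = 2 + \left(l - -2\right) = 2 + \left(l + 2\right) = 2 + \left(2 + l\right) = 4 + l$)
$a = -6$ ($a = 4 - 10 = -6$)
$v{\left(-8 \right)} \left(-79 + a\right) = 12 \left(-79 - 6\right) = 12 \left(-85\right) = -1020$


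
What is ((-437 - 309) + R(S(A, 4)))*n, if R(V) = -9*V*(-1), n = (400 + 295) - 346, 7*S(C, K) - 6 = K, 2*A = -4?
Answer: -1791068/7 ≈ -2.5587e+5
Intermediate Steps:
A = -2 (A = (½)*(-4) = -2)
S(C, K) = 6/7 + K/7
n = 349 (n = 695 - 346 = 349)
R(V) = 9*V (R(V) = -(-9)*V = 9*V)
((-437 - 309) + R(S(A, 4)))*n = ((-437 - 309) + 9*(6/7 + (⅐)*4))*349 = (-746 + 9*(6/7 + 4/7))*349 = (-746 + 9*(10/7))*349 = (-746 + 90/7)*349 = -5132/7*349 = -1791068/7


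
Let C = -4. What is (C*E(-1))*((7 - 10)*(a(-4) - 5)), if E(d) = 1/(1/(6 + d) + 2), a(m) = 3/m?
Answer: -345/11 ≈ -31.364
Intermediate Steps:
E(d) = 1/(2 + 1/(6 + d))
(C*E(-1))*((7 - 10)*(a(-4) - 5)) = (-4*(6 - 1)/(13 + 2*(-1)))*((7 - 10)*(3/(-4) - 5)) = (-4*5/(13 - 2))*(-3*(3*(-1/4) - 5)) = (-4*5/11)*(-3*(-3/4 - 5)) = (-4*5/11)*(-3*(-23/4)) = -4*5/11*(69/4) = -20/11*69/4 = -345/11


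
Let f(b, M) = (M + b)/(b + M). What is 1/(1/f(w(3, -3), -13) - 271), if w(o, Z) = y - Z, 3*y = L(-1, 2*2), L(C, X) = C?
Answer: -1/270 ≈ -0.0037037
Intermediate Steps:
y = -⅓ (y = (⅓)*(-1) = -⅓ ≈ -0.33333)
w(o, Z) = -⅓ - Z
f(b, M) = 1 (f(b, M) = (M + b)/(M + b) = 1)
1/(1/f(w(3, -3), -13) - 271) = 1/(1/1 - 271) = 1/(1 - 271) = 1/(-270) = -1/270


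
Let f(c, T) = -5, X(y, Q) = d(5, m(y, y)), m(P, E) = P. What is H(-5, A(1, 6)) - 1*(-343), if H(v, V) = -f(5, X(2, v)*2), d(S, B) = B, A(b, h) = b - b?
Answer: 348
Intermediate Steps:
A(b, h) = 0
X(y, Q) = y
H(v, V) = 5 (H(v, V) = -1*(-5) = 5)
H(-5, A(1, 6)) - 1*(-343) = 5 - 1*(-343) = 5 + 343 = 348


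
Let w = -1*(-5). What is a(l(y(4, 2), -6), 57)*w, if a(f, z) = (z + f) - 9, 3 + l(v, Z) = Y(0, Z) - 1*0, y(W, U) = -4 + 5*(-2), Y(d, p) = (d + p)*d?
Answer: 225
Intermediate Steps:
Y(d, p) = d*(d + p)
y(W, U) = -14 (y(W, U) = -4 - 10 = -14)
w = 5
l(v, Z) = -3 (l(v, Z) = -3 + (0*(0 + Z) - 1*0) = -3 + (0*Z + 0) = -3 + (0 + 0) = -3 + 0 = -3)
a(f, z) = -9 + f + z (a(f, z) = (f + z) - 9 = -9 + f + z)
a(l(y(4, 2), -6), 57)*w = (-9 - 3 + 57)*5 = 45*5 = 225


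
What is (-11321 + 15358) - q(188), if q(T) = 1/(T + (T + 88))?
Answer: 1873167/464 ≈ 4037.0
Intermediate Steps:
q(T) = 1/(88 + 2*T) (q(T) = 1/(T + (88 + T)) = 1/(88 + 2*T))
(-11321 + 15358) - q(188) = (-11321 + 15358) - 1/(2*(44 + 188)) = 4037 - 1/(2*232) = 4037 - 1*1/464 = 4037 - 1/464 = 1873167/464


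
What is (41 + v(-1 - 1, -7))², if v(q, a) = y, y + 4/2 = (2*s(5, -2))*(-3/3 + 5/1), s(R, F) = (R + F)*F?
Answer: 81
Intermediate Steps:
s(R, F) = F*(F + R) (s(R, F) = (F + R)*F = F*(F + R))
y = -50 (y = -2 + (2*(-2*(-2 + 5)))*(-3/3 + 5/1) = -2 + (2*(-2*3))*(-3*⅓ + 5*1) = -2 + (2*(-6))*(-1 + 5) = -2 - 12*4 = -2 - 48 = -50)
v(q, a) = -50
(41 + v(-1 - 1, -7))² = (41 - 50)² = (-9)² = 81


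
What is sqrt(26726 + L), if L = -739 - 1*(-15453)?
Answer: 4*sqrt(2590) ≈ 203.57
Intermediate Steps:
L = 14714 (L = -739 + 15453 = 14714)
sqrt(26726 + L) = sqrt(26726 + 14714) = sqrt(41440) = 4*sqrt(2590)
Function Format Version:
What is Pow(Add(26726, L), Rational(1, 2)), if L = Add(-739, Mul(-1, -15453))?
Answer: Mul(4, Pow(2590, Rational(1, 2))) ≈ 203.57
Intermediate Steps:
L = 14714 (L = Add(-739, 15453) = 14714)
Pow(Add(26726, L), Rational(1, 2)) = Pow(Add(26726, 14714), Rational(1, 2)) = Pow(41440, Rational(1, 2)) = Mul(4, Pow(2590, Rational(1, 2)))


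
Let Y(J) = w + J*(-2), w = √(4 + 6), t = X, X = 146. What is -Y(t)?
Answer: 292 - √10 ≈ 288.84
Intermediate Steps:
t = 146
w = √10 ≈ 3.1623
Y(J) = √10 - 2*J (Y(J) = √10 + J*(-2) = √10 - 2*J)
-Y(t) = -(√10 - 2*146) = -(√10 - 292) = -(-292 + √10) = 292 - √10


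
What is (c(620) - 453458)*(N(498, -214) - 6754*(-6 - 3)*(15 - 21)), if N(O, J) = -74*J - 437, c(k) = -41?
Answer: 158414910183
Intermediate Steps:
N(O, J) = -437 - 74*J
(c(620) - 453458)*(N(498, -214) - 6754*(-6 - 3)*(15 - 21)) = (-41 - 453458)*((-437 - 74*(-214)) - 6754*(-6 - 3)*(15 - 21)) = -453499*((-437 + 15836) - (-60786)*(-6)) = -453499*(15399 - 6754*54) = -453499*(15399 - 364716) = -453499*(-349317) = 158414910183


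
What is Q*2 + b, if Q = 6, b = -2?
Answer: 10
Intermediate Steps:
Q*2 + b = 6*2 - 2 = 12 - 2 = 10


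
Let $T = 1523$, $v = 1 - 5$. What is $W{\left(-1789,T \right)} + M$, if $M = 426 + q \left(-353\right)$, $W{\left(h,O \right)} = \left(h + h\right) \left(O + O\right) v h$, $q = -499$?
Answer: $-77990119155$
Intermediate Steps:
$v = -4$
$W{\left(h,O \right)} = - 16 O h^{2}$ ($W{\left(h,O \right)} = \left(h + h\right) \left(O + O\right) \left(-4\right) h = 2 h 2 O \left(-4\right) h = 4 O h \left(-4\right) h = - 16 O h h = - 16 O h^{2}$)
$M = 176573$ ($M = 426 - -176147 = 426 + 176147 = 176573$)
$W{\left(-1789,T \right)} + M = \left(-16\right) 1523 \left(-1789\right)^{2} + 176573 = \left(-16\right) 1523 \cdot 3200521 + 176573 = -77990295728 + 176573 = -77990119155$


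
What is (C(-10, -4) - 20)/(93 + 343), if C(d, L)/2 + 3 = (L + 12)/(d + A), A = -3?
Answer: -177/2834 ≈ -0.062456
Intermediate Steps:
C(d, L) = -6 + 2*(12 + L)/(-3 + d) (C(d, L) = -6 + 2*((L + 12)/(d - 3)) = -6 + 2*((12 + L)/(-3 + d)) = -6 + 2*(12 + L)/(-3 + d))
(C(-10, -4) - 20)/(93 + 343) = (2*(21 - 4 - 3*(-10))/(-3 - 10) - 20)/(93 + 343) = (2*(21 - 4 + 30)/(-13) - 20)/436 = (2*(-1/13)*47 - 20)*(1/436) = (-94/13 - 20)*(1/436) = -354/13*1/436 = -177/2834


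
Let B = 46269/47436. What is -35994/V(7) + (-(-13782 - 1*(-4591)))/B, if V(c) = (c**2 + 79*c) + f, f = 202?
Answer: 19381441751/2066682 ≈ 9378.0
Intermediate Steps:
V(c) = 202 + c**2 + 79*c (V(c) = (c**2 + 79*c) + 202 = 202 + c**2 + 79*c)
B = 15423/15812 (B = 46269*(1/47436) = 15423/15812 ≈ 0.97540)
-35994/V(7) + (-(-13782 - 1*(-4591)))/B = -35994/(202 + 7**2 + 79*7) + (-(-13782 - 1*(-4591)))/(15423/15812) = -35994/(202 + 49 + 553) - (-13782 + 4591)*(15812/15423) = -35994/804 - 1*(-9191)*(15812/15423) = -35994*1/804 + 9191*(15812/15423) = -5999/134 + 145328092/15423 = 19381441751/2066682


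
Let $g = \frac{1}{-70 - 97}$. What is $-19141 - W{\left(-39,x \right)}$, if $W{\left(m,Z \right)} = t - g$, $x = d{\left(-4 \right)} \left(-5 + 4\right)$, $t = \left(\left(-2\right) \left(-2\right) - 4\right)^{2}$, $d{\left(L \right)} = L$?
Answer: $- \frac{3196548}{167} \approx -19141.0$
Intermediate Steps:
$t = 0$ ($t = \left(4 - 4\right)^{2} = 0^{2} = 0$)
$x = 4$ ($x = - 4 \left(-5 + 4\right) = \left(-4\right) \left(-1\right) = 4$)
$g = - \frac{1}{167}$ ($g = \frac{1}{-167} = - \frac{1}{167} \approx -0.005988$)
$W{\left(m,Z \right)} = \frac{1}{167}$ ($W{\left(m,Z \right)} = 0 - - \frac{1}{167} = 0 + \frac{1}{167} = \frac{1}{167}$)
$-19141 - W{\left(-39,x \right)} = -19141 - \frac{1}{167} = - \frac{3196548}{167}$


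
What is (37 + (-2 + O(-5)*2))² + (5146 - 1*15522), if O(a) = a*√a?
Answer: -9651 - 700*I*√5 ≈ -9651.0 - 1565.2*I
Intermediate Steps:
O(a) = a^(3/2)
(37 + (-2 + O(-5)*2))² + (5146 - 1*15522) = (37 + (-2 + (-5)^(3/2)*2))² + (5146 - 1*15522) = (37 + (-2 - 5*I*√5*2))² + (5146 - 15522) = (37 + (-2 - 10*I*√5))² - 10376 = (35 - 10*I*√5)² - 10376 = -10376 + (35 - 10*I*√5)²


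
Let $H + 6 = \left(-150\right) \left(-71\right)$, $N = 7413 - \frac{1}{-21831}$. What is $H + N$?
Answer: $\frac{394202368}{21831} \approx 18057.0$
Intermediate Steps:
$N = \frac{161833204}{21831}$ ($N = 7413 - - \frac{1}{21831} = 7413 + \frac{1}{21831} = \frac{161833204}{21831} \approx 7413.0$)
$H = 10644$ ($H = -6 - -10650 = -6 + 10650 = 10644$)
$H + N = 10644 + \frac{161833204}{21831} = \frac{394202368}{21831}$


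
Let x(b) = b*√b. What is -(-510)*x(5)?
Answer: 2550*√5 ≈ 5702.0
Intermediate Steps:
x(b) = b^(3/2)
-(-510)*x(5) = -(-510)*5^(3/2) = -(-510)*5*√5 = -(-2550)*√5 = 2550*√5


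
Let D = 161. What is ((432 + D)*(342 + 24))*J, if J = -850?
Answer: -184482300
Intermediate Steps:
((432 + D)*(342 + 24))*J = ((432 + 161)*(342 + 24))*(-850) = (593*366)*(-850) = 217038*(-850) = -184482300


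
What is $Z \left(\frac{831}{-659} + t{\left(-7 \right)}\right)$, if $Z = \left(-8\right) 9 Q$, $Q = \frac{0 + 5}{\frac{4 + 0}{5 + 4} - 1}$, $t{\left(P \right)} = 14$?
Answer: $\frac{5439960}{659} \approx 8254.9$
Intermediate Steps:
$Q = -9$ ($Q = \frac{5}{\frac{4}{9} - 1} = \frac{5}{- \frac{5}{9}} = 5 \left(- \frac{9}{5}\right) = -9$)
$Z = 648$ ($Z = \left(-8\right) 9 \left(-9\right) = \left(-72\right) \left(-9\right) = 648$)
$Z \left(\frac{831}{-659} + t{\left(-7 \right)}\right) = 648 \left(\frac{831}{-659} + 14\right) = 648 \left(831 \left(- \frac{1}{659}\right) + 14\right) = 648 \left(- \frac{831}{659} + 14\right) = 648 \cdot \frac{8395}{659} = \frac{5439960}{659}$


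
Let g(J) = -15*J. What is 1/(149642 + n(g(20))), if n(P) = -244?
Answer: 1/149398 ≈ 6.6935e-6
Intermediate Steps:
1/(149642 + n(g(20))) = 1/(149642 - 244) = 1/149398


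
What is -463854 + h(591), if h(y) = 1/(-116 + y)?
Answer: -220330649/475 ≈ -4.6385e+5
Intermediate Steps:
-463854 + h(591) = -463854 + 1/(-116 + 591) = -463854 + 1/475 = -220330649/475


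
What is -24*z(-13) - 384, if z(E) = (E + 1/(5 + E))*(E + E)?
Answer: -8574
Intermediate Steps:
z(E) = 2*E*(E + 1/(5 + E)) (z(E) = (E + 1/(5 + E))*(2*E) = 2*E*(E + 1/(5 + E)))
-24*z(-13) - 384 = -48*(-13)*(1 + (-13)² + 5*(-13))/(5 - 13) - 384 = -48*(-13)*(1 + 169 - 65)/(-8) - 384 = -48*(-13)*(-1)*105/8 - 384 = -24*1365/4 - 384 = -8190 - 384 = -8574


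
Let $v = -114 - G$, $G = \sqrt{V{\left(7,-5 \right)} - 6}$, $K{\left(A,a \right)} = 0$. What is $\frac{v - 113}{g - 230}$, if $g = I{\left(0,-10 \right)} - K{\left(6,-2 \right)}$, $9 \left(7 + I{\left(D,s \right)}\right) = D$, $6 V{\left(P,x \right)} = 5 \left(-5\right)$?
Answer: $\frac{227}{237} + \frac{i \sqrt{366}}{1422} \approx 0.95781 + 0.013454 i$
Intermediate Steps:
$V{\left(P,x \right)} = - \frac{25}{6}$ ($V{\left(P,x \right)} = \frac{5 \left(-5\right)}{6} = \frac{1}{6} \left(-25\right) = - \frac{25}{6}$)
$I{\left(D,s \right)} = -7 + \frac{D}{9}$
$G = \frac{i \sqrt{366}}{6}$ ($G = \sqrt{- \frac{25}{6} - 6} = \sqrt{- \frac{61}{6}} = \frac{i \sqrt{366}}{6} \approx 3.1885 i$)
$v = -114 - \frac{i \sqrt{366}}{6} \approx -114.0 - 3.1885 i$
$g = -7$ ($g = \left(-7 + \frac{1}{9} \cdot 0\right) - 0 = \left(-7 + 0\right) + 0 = -7 + 0 = -7$)
$\frac{v - 113}{g - 230} = \frac{\left(-114 - \frac{i \sqrt{366}}{6}\right) - 113}{-7 - 230} = \frac{-227 - \frac{i \sqrt{366}}{6}}{-237} = \left(-227 - \frac{i \sqrt{366}}{6}\right) \left(- \frac{1}{237}\right) = \frac{227}{237} + \frac{i \sqrt{366}}{1422}$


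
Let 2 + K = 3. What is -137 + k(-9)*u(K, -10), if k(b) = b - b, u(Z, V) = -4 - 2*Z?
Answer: -137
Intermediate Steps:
K = 1 (K = -2 + 3 = 1)
k(b) = 0
-137 + k(-9)*u(K, -10) = -137 + 0*(-4 - 2*1) = -137 + 0*(-4 - 2) = -137 + 0*(-6) = -137 + 0 = -137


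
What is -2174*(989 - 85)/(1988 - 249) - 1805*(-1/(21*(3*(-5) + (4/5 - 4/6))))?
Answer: -3083521531/2714579 ≈ -1135.9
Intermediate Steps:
-2174*(989 - 85)/(1988 - 249) - 1805*(-1/(21*(3*(-5) + (4/5 - 4/6)))) = -2174/(1739/904) - 1805*(-1/(21*(-15 + (4*(1/5) - 4*1/6)))) = -2174/(1739*(1/904)) - 1805*(-1/(21*(-15 + (4/5 - 2/3)))) = -2174/1739/904 - 1805*(-1/(21*(-15 + 2/15))) = -2174*904/1739 - 1805/((-223/15*(-21))) = -1965296/1739 - 1805/1561/5 = -1965296/1739 - 1805*5/1561 = -1965296/1739 - 9025/1561 = -3083521531/2714579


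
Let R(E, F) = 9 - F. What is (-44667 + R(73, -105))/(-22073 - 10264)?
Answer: 14851/10779 ≈ 1.3778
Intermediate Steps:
(-44667 + R(73, -105))/(-22073 - 10264) = (-44667 + (9 - 1*(-105)))/(-22073 - 10264) = (-44667 + (9 + 105))/(-32337) = (-44667 + 114)*(-1/32337) = -44553*(-1/32337) = 14851/10779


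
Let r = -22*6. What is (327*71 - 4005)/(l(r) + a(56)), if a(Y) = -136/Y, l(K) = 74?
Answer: 44828/167 ≈ 268.43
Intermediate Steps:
r = -132
(327*71 - 4005)/(l(r) + a(56)) = (327*71 - 4005)/(74 - 136/56) = (23217 - 4005)/(74 - 136*1/56) = 19212/(74 - 17/7) = 19212/(501/7) = 19212*(7/501) = 44828/167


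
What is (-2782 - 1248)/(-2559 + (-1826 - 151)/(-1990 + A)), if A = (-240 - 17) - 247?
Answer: 10050820/6380169 ≈ 1.5753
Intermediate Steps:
A = -504 (A = -257 - 247 = -504)
(-2782 - 1248)/(-2559 + (-1826 - 151)/(-1990 + A)) = (-2782 - 1248)/(-2559 + (-1826 - 151)/(-1990 - 504)) = -4030/(-2559 - 1977/(-2494)) = -4030/(-2559 - 1977*(-1/2494)) = -4030/(-2559 + 1977/2494) = -4030/(-6380169/2494) = -4030*(-2494/6380169) = 10050820/6380169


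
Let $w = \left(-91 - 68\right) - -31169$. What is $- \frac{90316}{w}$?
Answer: $- \frac{45158}{15505} \approx -2.9125$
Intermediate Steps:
$w = 31010$ ($w = \left(-91 - 68\right) + 31169 = -159 + 31169 = 31010$)
$- \frac{90316}{w} = - \frac{90316}{31010} = \left(-90316\right) \frac{1}{31010} = - \frac{45158}{15505}$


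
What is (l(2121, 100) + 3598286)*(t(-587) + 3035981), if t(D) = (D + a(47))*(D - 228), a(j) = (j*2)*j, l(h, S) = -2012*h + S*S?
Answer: 56875479144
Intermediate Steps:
l(h, S) = S**2 - 2012*h (l(h, S) = -2012*h + S**2 = S**2 - 2012*h)
a(j) = 2*j**2 (a(j) = (2*j)*j = 2*j**2)
t(D) = (-228 + D)*(4418 + D) (t(D) = (D + 2*47**2)*(D - 228) = (D + 2*2209)*(-228 + D) = (D + 4418)*(-228 + D) = (4418 + D)*(-228 + D) = (-228 + D)*(4418 + D))
(l(2121, 100) + 3598286)*(t(-587) + 3035981) = ((100**2 - 2012*2121) + 3598286)*((-1007304 + (-587)**2 + 4190*(-587)) + 3035981) = ((10000 - 4267452) + 3598286)*((-1007304 + 344569 - 2459530) + 3035981) = (-4257452 + 3598286)*(-3122265 + 3035981) = -659166*(-86284) = 56875479144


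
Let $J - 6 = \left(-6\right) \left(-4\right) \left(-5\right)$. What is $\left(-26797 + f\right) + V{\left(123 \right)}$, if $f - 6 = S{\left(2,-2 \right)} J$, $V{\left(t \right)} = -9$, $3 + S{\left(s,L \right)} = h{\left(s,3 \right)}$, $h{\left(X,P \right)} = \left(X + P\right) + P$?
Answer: $-27370$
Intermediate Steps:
$h{\left(X,P \right)} = X + 2 P$ ($h{\left(X,P \right)} = \left(P + X\right) + P = X + 2 P$)
$S{\left(s,L \right)} = 3 + s$ ($S{\left(s,L \right)} = -3 + \left(s + 2 \cdot 3\right) = -3 + \left(s + 6\right) = -3 + \left(6 + s\right) = 3 + s$)
$J = -114$ ($J = 6 + \left(-6\right) \left(-4\right) \left(-5\right) = 6 + 24 \left(-5\right) = 6 - 120 = -114$)
$f = -564$ ($f = 6 + \left(3 + 2\right) \left(-114\right) = 6 + 5 \left(-114\right) = 6 - 570 = -564$)
$\left(-26797 + f\right) + V{\left(123 \right)} = \left(-26797 - 564\right) - 9 = -27361 - 9 = -27370$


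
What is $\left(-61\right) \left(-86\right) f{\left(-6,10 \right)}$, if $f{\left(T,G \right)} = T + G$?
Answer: $20984$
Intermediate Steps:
$f{\left(T,G \right)} = G + T$
$\left(-61\right) \left(-86\right) f{\left(-6,10 \right)} = \left(-61\right) \left(-86\right) \left(10 - 6\right) = 5246 \cdot 4 = 20984$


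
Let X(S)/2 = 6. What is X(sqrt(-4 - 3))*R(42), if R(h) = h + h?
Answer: 1008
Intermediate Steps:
R(h) = 2*h
X(S) = 12 (X(S) = 2*6 = 12)
X(sqrt(-4 - 3))*R(42) = 12*(2*42) = 12*84 = 1008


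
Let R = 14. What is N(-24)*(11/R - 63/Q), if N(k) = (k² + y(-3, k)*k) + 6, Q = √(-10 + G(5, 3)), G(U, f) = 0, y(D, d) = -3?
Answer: 3597/7 + 20601*I*√10/5 ≈ 513.86 + 13029.0*I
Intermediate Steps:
Q = I*√10 (Q = √(-10 + 0) = √(-10) = I*√10 ≈ 3.1623*I)
N(k) = 6 + k² - 3*k (N(k) = (k² - 3*k) + 6 = 6 + k² - 3*k)
N(-24)*(11/R - 63/Q) = (6 + (-24)² - 3*(-24))*(11/14 - 63*(-I*√10/10)) = (6 + 576 + 72)*(11*(1/14) - (-63)*I*√10/10) = 654*(11/14 + 63*I*√10/10) = 3597/7 + 20601*I*√10/5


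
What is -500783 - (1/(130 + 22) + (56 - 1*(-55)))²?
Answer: -11854788561/23104 ≈ -5.1311e+5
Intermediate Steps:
-500783 - (1/(130 + 22) + (56 - 1*(-55)))² = -500783 - (1/152 + (56 + 55))² = -500783 - (1/152 + 111)² = -500783 - (16873/152)² = -500783 - 1*284698129/23104 = -500783 - 284698129/23104 = -11854788561/23104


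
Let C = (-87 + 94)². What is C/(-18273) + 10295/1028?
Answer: 188070163/18784644 ≈ 10.012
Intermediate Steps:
C = 49 (C = 7² = 49)
C/(-18273) + 10295/1028 = 49/(-18273) + 10295/1028 = 49*(-1/18273) + 10295*(1/1028) = -49/18273 + 10295/1028 = 188070163/18784644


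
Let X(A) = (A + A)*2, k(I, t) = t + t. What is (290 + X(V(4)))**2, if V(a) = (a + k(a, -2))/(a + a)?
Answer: 84100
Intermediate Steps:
k(I, t) = 2*t
V(a) = (-4 + a)/(2*a) (V(a) = (a + 2*(-2))/(a + a) = (a - 4)/((2*a)) = (-4 + a)*(1/(2*a)) = (-4 + a)/(2*a))
X(A) = 4*A (X(A) = (2*A)*2 = 4*A)
(290 + X(V(4)))**2 = (290 + 4*((1/2)*(-4 + 4)/4))**2 = (290 + 4*((1/2)*(1/4)*0))**2 = (290 + 4*0)**2 = (290 + 0)**2 = 290**2 = 84100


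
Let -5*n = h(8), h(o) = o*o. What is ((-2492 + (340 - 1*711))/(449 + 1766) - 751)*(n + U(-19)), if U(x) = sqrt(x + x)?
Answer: 106644992/11075 - 1666328*I*sqrt(38)/2215 ≈ 9629.3 - 4637.4*I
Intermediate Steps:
h(o) = o**2
n = -64/5 (n = -1/5*8**2 = -1/5*64 = -64/5 ≈ -12.800)
U(x) = sqrt(2)*sqrt(x) (U(x) = sqrt(2*x) = sqrt(2)*sqrt(x))
((-2492 + (340 - 1*711))/(449 + 1766) - 751)*(n + U(-19)) = ((-2492 + (340 - 1*711))/(449 + 1766) - 751)*(-64/5 + sqrt(2)*sqrt(-19)) = ((-2492 + (340 - 711))/2215 - 751)*(-64/5 + sqrt(2)*(I*sqrt(19))) = ((-2492 - 371)*(1/2215) - 751)*(-64/5 + I*sqrt(38)) = (-2863*1/2215 - 751)*(-64/5 + I*sqrt(38)) = (-2863/2215 - 751)*(-64/5 + I*sqrt(38)) = -1666328*(-64/5 + I*sqrt(38))/2215 = 106644992/11075 - 1666328*I*sqrt(38)/2215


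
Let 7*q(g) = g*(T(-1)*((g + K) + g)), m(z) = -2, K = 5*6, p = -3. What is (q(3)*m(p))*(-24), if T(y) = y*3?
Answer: -15552/7 ≈ -2221.7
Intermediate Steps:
K = 30
T(y) = 3*y
q(g) = g*(-90 - 6*g)/7 (q(g) = (g*((3*(-1))*((g + 30) + g)))/7 = (g*(-3*((30 + g) + g)))/7 = (g*(-3*(30 + 2*g)))/7 = (g*(-90 - 6*g))/7 = g*(-90 - 6*g)/7)
(q(3)*m(p))*(-24) = (-6/7*3*(15 + 3)*(-2))*(-24) = (-6/7*3*18*(-2))*(-24) = -324/7*(-2)*(-24) = (648/7)*(-24) = -15552/7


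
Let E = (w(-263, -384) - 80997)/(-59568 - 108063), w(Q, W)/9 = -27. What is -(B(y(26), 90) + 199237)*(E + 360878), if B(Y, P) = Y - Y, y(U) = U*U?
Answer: -4017575669393382/55877 ≈ -7.1900e+10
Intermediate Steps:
w(Q, W) = -243 (w(Q, W) = 9*(-27) = -243)
y(U) = U**2
B(Y, P) = 0
E = 27080/55877 (E = (-243 - 80997)/(-59568 - 108063) = -81240/(-167631) = -81240*(-1/167631) = 27080/55877 ≈ 0.48464)
-(B(y(26), 90) + 199237)*(E + 360878) = -(0 + 199237)*(27080/55877 + 360878) = -199237*20164807086/55877 = -1*4017575669393382/55877 = -4017575669393382/55877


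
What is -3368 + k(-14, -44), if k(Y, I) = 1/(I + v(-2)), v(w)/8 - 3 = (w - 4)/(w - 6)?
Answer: -47153/14 ≈ -3368.1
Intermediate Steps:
v(w) = 24 + 8*(-4 + w)/(-6 + w) (v(w) = 24 + 8*((w - 4)/(w - 6)) = 24 + 8*((-4 + w)/(-6 + w)) = 24 + 8*(-4 + w)/(-6 + w))
k(Y, I) = 1/(30 + I) (k(Y, I) = 1/(I + 16*(-11 + 2*(-2))/(-6 - 2)) = 1/(I + 16*(-11 - 4)/(-8)) = 1/(I + 16*(-1/8)*(-15)) = 1/(I + 30) = 1/(30 + I))
-3368 + k(-14, -44) = -3368 + 1/(30 - 44) = -3368 + 1/(-14) = -3368 - 1/14 = -47153/14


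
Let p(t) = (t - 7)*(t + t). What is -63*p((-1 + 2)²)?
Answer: 756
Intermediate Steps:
p(t) = 2*t*(-7 + t) (p(t) = (-7 + t)*(2*t) = 2*t*(-7 + t))
-63*p((-1 + 2)²) = -126*(-1 + 2)²*(-7 + (-1 + 2)²) = -126*1²*(-7 + 1²) = -126*(-7 + 1) = -126*(-6) = -63*(-12) = 756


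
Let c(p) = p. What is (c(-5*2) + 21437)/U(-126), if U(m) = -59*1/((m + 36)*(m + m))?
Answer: -485964360/59 ≈ -8.2367e+6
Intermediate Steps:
U(m) = -59/(2*m*(36 + m)) (U(m) = -59*1/(2*m*(36 + m)) = -59/(2*m*(36 + m)))
(c(-5*2) + 21437)/U(-126) = (-5*2 + 21437)/((-59/2/(-126*(36 - 126)))) = (-10 + 21437)/((-59/2*(-1/126)/(-90))) = 21427/((-59/2*(-1/126)*(-1/90))) = 21427/(-59/22680) = 21427*(-22680/59) = -485964360/59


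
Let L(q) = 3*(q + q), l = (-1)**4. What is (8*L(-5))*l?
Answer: -240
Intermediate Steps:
l = 1
L(q) = 6*q (L(q) = 3*(2*q) = 6*q)
(8*L(-5))*l = (8*(6*(-5)))*1 = (8*(-30))*1 = -240*1 = -240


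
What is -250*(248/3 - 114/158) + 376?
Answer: -4766138/237 ≈ -20110.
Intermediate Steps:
-250*(248/3 - 114/158) + 376 = -250*(248*(⅓) - 114*1/158) + 376 = -250*(248/3 - 57/79) + 376 = -250*19421/237 + 376 = -4855250/237 + 376 = -4766138/237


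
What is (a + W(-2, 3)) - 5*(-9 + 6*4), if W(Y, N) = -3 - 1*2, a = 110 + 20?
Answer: 50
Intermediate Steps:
a = 130
W(Y, N) = -5 (W(Y, N) = -3 - 2 = -5)
(a + W(-2, 3)) - 5*(-9 + 6*4) = (130 - 5) - 5*(-9 + 6*4) = 125 - 5*(-9 + 24) = 125 - 5*15 = 125 - 75 = 50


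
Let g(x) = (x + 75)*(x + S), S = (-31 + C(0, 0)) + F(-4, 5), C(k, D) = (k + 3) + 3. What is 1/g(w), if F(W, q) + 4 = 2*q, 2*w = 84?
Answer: 1/2691 ≈ 0.00037161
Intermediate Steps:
w = 42 (w = (½)*84 = 42)
C(k, D) = 6 + k (C(k, D) = (3 + k) + 3 = 6 + k)
F(W, q) = -4 + 2*q
S = -19 (S = (-31 + (6 + 0)) + (-4 + 2*5) = (-31 + 6) + (-4 + 10) = -25 + 6 = -19)
g(x) = (-19 + x)*(75 + x) (g(x) = (x + 75)*(x - 19) = (75 + x)*(-19 + x) = (-19 + x)*(75 + x))
1/g(w) = 1/(-1425 + 42² + 56*42) = 1/(-1425 + 1764 + 2352) = 1/2691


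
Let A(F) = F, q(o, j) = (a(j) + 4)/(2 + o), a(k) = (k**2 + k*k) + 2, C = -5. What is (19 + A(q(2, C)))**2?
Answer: 1089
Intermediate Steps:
a(k) = 2 + 2*k**2 (a(k) = (k**2 + k**2) + 2 = 2*k**2 + 2 = 2 + 2*k**2)
q(o, j) = (6 + 2*j**2)/(2 + o) (q(o, j) = ((2 + 2*j**2) + 4)/(2 + o) = (6 + 2*j**2)/(2 + o))
(19 + A(q(2, C)))**2 = (19 + 2*(3 + (-5)**2)/(2 + 2))**2 = (19 + 2*(3 + 25)/4)**2 = (19 + 2*(1/4)*28)**2 = (19 + 14)**2 = 33**2 = 1089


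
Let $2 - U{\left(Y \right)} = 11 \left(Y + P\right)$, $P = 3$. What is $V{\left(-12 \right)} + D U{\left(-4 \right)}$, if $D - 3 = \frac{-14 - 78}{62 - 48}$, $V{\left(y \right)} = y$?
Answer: $- \frac{409}{7} \approx -58.429$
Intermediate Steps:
$D = - \frac{25}{7}$ ($D = 3 + \frac{-14 - 78}{62 - 48} = 3 - \frac{92}{14} = 3 - \frac{46}{7} = - \frac{25}{7} \approx -3.5714$)
$U{\left(Y \right)} = -31 - 11 Y$ ($U{\left(Y \right)} = 2 - 11 \left(Y + 3\right) = 2 - 11 \left(3 + Y\right) = 2 - \left(33 + 11 Y\right) = -31 - 11 Y$)
$V{\left(-12 \right)} + D U{\left(-4 \right)} = -12 - \frac{25 \left(-31 - -44\right)}{7} = -12 - \frac{25 \left(-31 + 44\right)}{7} = -12 - \frac{325}{7} = - \frac{409}{7}$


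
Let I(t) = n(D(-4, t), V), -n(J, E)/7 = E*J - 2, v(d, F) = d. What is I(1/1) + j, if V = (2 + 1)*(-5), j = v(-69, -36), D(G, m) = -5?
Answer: -580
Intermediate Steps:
j = -69
V = -15 (V = 3*(-5) = -15)
n(J, E) = 14 - 7*E*J (n(J, E) = -7*(E*J - 2) = -7*(-2 + E*J) = 14 - 7*E*J)
I(t) = -511 (I(t) = 14 - 7*(-15)*(-5) = 14 - 525 = -511)
I(1/1) + j = -511 - 69 = -580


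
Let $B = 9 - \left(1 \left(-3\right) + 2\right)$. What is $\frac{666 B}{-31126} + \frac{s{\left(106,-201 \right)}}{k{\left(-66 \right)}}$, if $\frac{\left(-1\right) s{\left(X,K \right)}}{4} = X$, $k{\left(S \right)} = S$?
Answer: $\frac{3189466}{513579} \approx 6.2103$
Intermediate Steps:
$B = 10$ ($B = 9 - \left(-3 + 2\right) = 9 - -1 = 9 + 1 = 10$)
$s{\left(X,K \right)} = - 4 X$
$\frac{666 B}{-31126} + \frac{s{\left(106,-201 \right)}}{k{\left(-66 \right)}} = \frac{666 \cdot 10}{-31126} + \frac{\left(-4\right) 106}{-66} = 6660 \left(- \frac{1}{31126}\right) - - \frac{212}{33} = - \frac{3330}{15563} + \frac{212}{33} = \frac{3189466}{513579}$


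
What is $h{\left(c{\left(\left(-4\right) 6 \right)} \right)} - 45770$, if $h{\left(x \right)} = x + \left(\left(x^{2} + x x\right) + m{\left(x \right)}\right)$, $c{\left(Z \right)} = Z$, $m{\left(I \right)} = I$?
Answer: $-44666$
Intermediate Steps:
$h{\left(x \right)} = 2 x + 2 x^{2}$ ($h{\left(x \right)} = x + \left(\left(x^{2} + x x\right) + x\right) = x + \left(\left(x^{2} + x^{2}\right) + x\right) = x + \left(2 x^{2} + x\right) = x + \left(x + 2 x^{2}\right) = 2 x + 2 x^{2}$)
$h{\left(c{\left(\left(-4\right) 6 \right)} \right)} - 45770 = 2 \left(\left(-4\right) 6\right) \left(1 - 24\right) - 45770 = 2 \left(-24\right) \left(1 - 24\right) - 45770 = 2 \left(-24\right) \left(-23\right) - 45770 = 1104 - 45770 = -44666$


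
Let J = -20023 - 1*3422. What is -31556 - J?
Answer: -8111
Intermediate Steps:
J = -23445 (J = -20023 - 3422 = -23445)
-31556 - J = -31556 - 1*(-23445) = -31556 + 23445 = -8111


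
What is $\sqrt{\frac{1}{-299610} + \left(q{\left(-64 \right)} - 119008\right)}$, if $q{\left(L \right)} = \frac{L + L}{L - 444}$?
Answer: $\frac{i \sqrt{19144885744512793610}}{12683490} \approx 344.98 i$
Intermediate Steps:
$q{\left(L \right)} = \frac{2 L}{-444 + L}$
$\sqrt{\frac{1}{-299610} + \left(q{\left(-64 \right)} - 119008\right)} = \sqrt{\frac{1}{-299610} - \left(119008 + \frac{128}{-444 - 64}\right)} = \sqrt{- \frac{1}{299610} - \left(119008 + \frac{128}{-508}\right)} = \sqrt{- \frac{1}{299610} - \left(119008 + 128 \left(- \frac{1}{508}\right)\right)} = \sqrt{- \frac{1}{299610} + \left(\frac{32}{127} - 119008\right)} = \sqrt{- \frac{1}{299610} - \frac{15113984}{127}} = \sqrt{- \frac{4528300746367}{38050470}} = \frac{i \sqrt{19144885744512793610}}{12683490}$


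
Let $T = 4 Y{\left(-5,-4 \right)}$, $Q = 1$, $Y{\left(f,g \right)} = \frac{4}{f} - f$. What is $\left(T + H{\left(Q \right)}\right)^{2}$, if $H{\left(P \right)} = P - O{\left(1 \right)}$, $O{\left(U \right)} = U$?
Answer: $\frac{7056}{25} \approx 282.24$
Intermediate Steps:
$Y{\left(f,g \right)} = - f + \frac{4}{f}$
$H{\left(P \right)} = -1 + P$ ($H{\left(P \right)} = P - 1 = -1 + P$)
$T = \frac{84}{5}$ ($T = 4 \left(\left(-1\right) \left(-5\right) + \frac{4}{-5}\right) = 4 \left(5 + 4 \left(- \frac{1}{5}\right)\right) = 4 \left(5 - \frac{4}{5}\right) = 4 \cdot \frac{21}{5} = \frac{84}{5} \approx 16.8$)
$\left(T + H{\left(Q \right)}\right)^{2} = \left(\frac{84}{5} + \left(-1 + 1\right)\right)^{2} = \left(\frac{84}{5} + 0\right)^{2} = \left(\frac{84}{5}\right)^{2} = \frac{7056}{25}$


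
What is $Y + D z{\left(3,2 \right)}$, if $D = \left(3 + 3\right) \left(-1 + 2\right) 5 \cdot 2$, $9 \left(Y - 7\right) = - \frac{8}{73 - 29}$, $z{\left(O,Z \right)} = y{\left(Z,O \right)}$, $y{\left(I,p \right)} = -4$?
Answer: $- \frac{23069}{99} \approx -233.02$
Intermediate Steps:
$z{\left(O,Z \right)} = -4$
$Y = \frac{691}{99}$ ($Y = 7 + \frac{\left(-8\right) \frac{1}{73 - 29}}{9} = 7 + \frac{\left(-8\right) \frac{1}{44}}{9} = 7 + \frac{1}{9} \left(- \frac{2}{11}\right) = 7 - \frac{2}{99} = \frac{691}{99} \approx 6.9798$)
$D = 60$ ($D = 6 \cdot 1 \cdot 5 \cdot 2 = 6 \cdot 5 \cdot 2 = 30 \cdot 2 = 60$)
$Y + D z{\left(3,2 \right)} = \frac{691}{99} + 60 \left(-4\right) = \frac{691}{99} - 240 = - \frac{23069}{99}$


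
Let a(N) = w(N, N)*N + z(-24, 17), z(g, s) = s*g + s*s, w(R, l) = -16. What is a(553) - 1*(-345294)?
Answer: 336327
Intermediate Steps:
z(g, s) = s² + g*s (z(g, s) = g*s + s² = s² + g*s)
a(N) = -119 - 16*N (a(N) = -16*N + 17*(-24 + 17) = -16*N + 17*(-7) = -16*N - 119 = -119 - 16*N)
a(553) - 1*(-345294) = (-119 - 16*553) - 1*(-345294) = (-119 - 8848) + 345294 = -8967 + 345294 = 336327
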